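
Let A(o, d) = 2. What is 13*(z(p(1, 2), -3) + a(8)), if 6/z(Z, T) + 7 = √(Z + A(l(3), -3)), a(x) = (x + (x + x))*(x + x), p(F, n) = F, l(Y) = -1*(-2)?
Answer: 114543/23 - 39*√3/23 ≈ 4977.2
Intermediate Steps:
l(Y) = 2
a(x) = 6*x² (a(x) = (x + 2*x)*(2*x) = (3*x)*(2*x) = 6*x²)
z(Z, T) = 6/(-7 + √(2 + Z)) (z(Z, T) = 6/(-7 + √(Z + 2)) = 6/(-7 + √(2 + Z)))
13*(z(p(1, 2), -3) + a(8)) = 13*(6/(-7 + √(2 + 1)) + 6*8²) = 13*(6/(-7 + √3) + 6*64) = 13*(6/(-7 + √3) + 384) = 13*(384 + 6/(-7 + √3)) = 4992 + 78/(-7 + √3)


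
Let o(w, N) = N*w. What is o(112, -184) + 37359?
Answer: 16751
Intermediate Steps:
o(112, -184) + 37359 = -184*112 + 37359 = -20608 + 37359 = 16751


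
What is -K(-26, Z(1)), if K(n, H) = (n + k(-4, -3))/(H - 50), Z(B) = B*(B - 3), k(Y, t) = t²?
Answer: -17/52 ≈ -0.32692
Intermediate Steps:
Z(B) = B*(-3 + B)
K(n, H) = (9 + n)/(-50 + H) (K(n, H) = (n + (-3)²)/(H - 50) = (n + 9)/(-50 + H) = (9 + n)/(-50 + H))
-K(-26, Z(1)) = -(9 - 26)/(-50 + 1*(-3 + 1)) = -(-17)/(-50 + 1*(-2)) = -(-17)/(-50 - 2) = -(-17)/(-52) = -(-1)*(-17)/52 = -1*17/52 = -17/52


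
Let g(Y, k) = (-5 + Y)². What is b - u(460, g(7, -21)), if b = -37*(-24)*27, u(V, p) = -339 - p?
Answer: 24319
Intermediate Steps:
b = 23976 (b = 888*27 = 23976)
b - u(460, g(7, -21)) = 23976 - (-339 - (-5 + 7)²) = 23976 - (-339 - 1*2²) = 23976 - (-339 - 1*4) = 23976 - (-339 - 4) = 23976 - 1*(-343) = 23976 + 343 = 24319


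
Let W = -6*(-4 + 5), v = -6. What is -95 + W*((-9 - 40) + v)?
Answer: 235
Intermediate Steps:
W = -6 (W = -6*1 = -6)
-95 + W*((-9 - 40) + v) = -95 - 6*((-9 - 40) - 6) = -95 - 6*(-49 - 6) = -95 - 6*(-55) = -95 + 330 = 235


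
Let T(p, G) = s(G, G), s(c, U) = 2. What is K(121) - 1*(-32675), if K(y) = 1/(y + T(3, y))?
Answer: 4019026/123 ≈ 32675.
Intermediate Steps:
T(p, G) = 2
K(y) = 1/(2 + y) (K(y) = 1/(y + 2) = 1/(2 + y))
K(121) - 1*(-32675) = 1/(2 + 121) - 1*(-32675) = 1/123 + 32675 = 4019026/123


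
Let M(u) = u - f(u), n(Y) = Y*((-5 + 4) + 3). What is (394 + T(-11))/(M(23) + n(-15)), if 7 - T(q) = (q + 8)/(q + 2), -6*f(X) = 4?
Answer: -1202/19 ≈ -63.263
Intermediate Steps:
f(X) = -⅔ (f(X) = -⅙*4 = -⅔)
T(q) = 7 - (8 + q)/(2 + q) (T(q) = 7 - (q + 8)/(q + 2) = 7 - (8 + q)/(2 + q))
n(Y) = 2*Y (n(Y) = Y*(-1 + 3) = Y*2 = 2*Y)
M(u) = ⅔ + u (M(u) = u - 1*(-⅔) = u + ⅔ = ⅔ + u)
(394 + T(-11))/(M(23) + n(-15)) = (394 + 6*(1 - 11)/(2 - 11))/((⅔ + 23) + 2*(-15)) = (394 + 6*(-10)/(-9))/(71/3 - 30) = (394 + 6*(-⅑)*(-10))/(-19/3) = (394 + 20/3)*(-3/19) = (1202/3)*(-3/19) = -1202/19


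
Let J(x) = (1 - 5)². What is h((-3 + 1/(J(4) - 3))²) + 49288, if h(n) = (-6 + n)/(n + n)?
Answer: 71172087/1444 ≈ 49288.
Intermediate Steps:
J(x) = 16 (J(x) = (-4)² = 16)
h(n) = (-6 + n)/(2*n) (h(n) = (-6 + n)/((2*n)) = (-6 + n)*(1/(2*n)) = (-6 + n)/(2*n))
h((-3 + 1/(J(4) - 3))²) + 49288 = (-6 + (-3 + 1/(16 - 3))²)/(2*((-3 + 1/(16 - 3))²)) + 49288 = (-6 + (-3 + 1/13)²)/(2*((-3 + 1/13)²)) + 49288 = (-6 + (-38/13)²)/(2*((-38/13)²)) + 49288 = (-6 + 1444/169)/(2*(1444/169)) + 49288 = (½)*(169/1444)*(430/169) + 49288 = 215/1444 + 49288 = 71172087/1444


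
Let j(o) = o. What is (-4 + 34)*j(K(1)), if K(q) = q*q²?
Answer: 30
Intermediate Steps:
K(q) = q³
(-4 + 34)*j(K(1)) = (-4 + 34)*1³ = 30*1 = 30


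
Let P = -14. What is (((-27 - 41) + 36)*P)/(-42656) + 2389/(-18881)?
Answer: -3448871/25168373 ≈ -0.13703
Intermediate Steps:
(((-27 - 41) + 36)*P)/(-42656) + 2389/(-18881) = (((-27 - 41) + 36)*(-14))/(-42656) + 2389/(-18881) = ((-68 + 36)*(-14))*(-1/42656) + 2389*(-1/18881) = -32*(-14)*(-1/42656) - 2389/18881 = 448*(-1/42656) - 2389/18881 = -14/1333 - 2389/18881 = -3448871/25168373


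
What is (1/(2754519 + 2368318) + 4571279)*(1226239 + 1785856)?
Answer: 70536991304088147780/5122837 ≈ 1.3769e+13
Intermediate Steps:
(1/(2754519 + 2368318) + 4571279)*(1226239 + 1785856) = (1/5122837 + 4571279)*3012095 = (23417917198524/5122837)*3012095 = 70536991304088147780/5122837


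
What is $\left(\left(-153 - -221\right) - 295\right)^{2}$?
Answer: $51529$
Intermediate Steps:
$\left(\left(-153 - -221\right) - 295\right)^{2} = \left(\left(-153 + 221\right) - 295\right)^{2} = \left(68 - 295\right)^{2} = \left(-227\right)^{2} = 51529$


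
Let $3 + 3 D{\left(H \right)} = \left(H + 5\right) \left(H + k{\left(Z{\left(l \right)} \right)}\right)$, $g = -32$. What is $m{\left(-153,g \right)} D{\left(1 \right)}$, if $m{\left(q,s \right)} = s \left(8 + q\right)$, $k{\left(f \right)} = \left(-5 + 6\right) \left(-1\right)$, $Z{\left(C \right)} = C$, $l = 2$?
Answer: $-4640$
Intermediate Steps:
$k{\left(f \right)} = -1$ ($k{\left(f \right)} = 1 \left(-1\right) = -1$)
$D{\left(H \right)} = -1 + \frac{\left(-1 + H\right) \left(5 + H\right)}{3}$ ($D{\left(H \right)} = -1 + \frac{\left(H + 5\right) \left(H - 1\right)}{3} = -1 + \frac{\left(5 + H\right) \left(-1 + H\right)}{3} = -1 + \frac{\left(-1 + H\right) \left(5 + H\right)}{3}$)
$m{\left(-153,g \right)} D{\left(1 \right)} = - 32 \left(8 - 153\right) \left(- \frac{8}{3} + \frac{1^{2}}{3} + \frac{4}{3} \cdot 1\right) = \left(-32\right) \left(-145\right) \left(- \frac{8}{3} + \frac{1}{3} \cdot 1 + \frac{4}{3}\right) = 4640 \left(- \frac{8}{3} + \frac{1}{3} + \frac{4}{3}\right) = 4640 \left(-1\right) = -4640$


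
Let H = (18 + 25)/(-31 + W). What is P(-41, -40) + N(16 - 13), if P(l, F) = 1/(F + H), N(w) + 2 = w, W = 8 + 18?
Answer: 238/243 ≈ 0.97942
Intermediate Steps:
W = 26
N(w) = -2 + w
H = -43/5 (H = (18 + 25)/(-31 + 26) = 43/(-5) = 43*(-⅕) = -43/5 ≈ -8.6000)
P(l, F) = 1/(-43/5 + F) (P(l, F) = 1/(F - 43/5) = 1/(-43/5 + F))
P(-41, -40) + N(16 - 13) = 5/(-43 + 5*(-40)) + (-2 + (16 - 13)) = 5/(-43 - 200) + (-2 + 3) = 5/(-243) + 1 = 5*(-1/243) + 1 = -5/243 + 1 = 238/243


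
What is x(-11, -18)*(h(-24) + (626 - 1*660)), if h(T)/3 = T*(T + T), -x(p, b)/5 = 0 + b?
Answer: 307980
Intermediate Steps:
x(p, b) = -5*b (x(p, b) = -5*(0 + b) = -5*b)
h(T) = 6*T² (h(T) = 3*(T*(T + T)) = 3*(T*(2*T)) = 3*(2*T²) = 6*T²)
x(-11, -18)*(h(-24) + (626 - 1*660)) = (-5*(-18))*(6*(-24)² + (626 - 1*660)) = 90*(6*576 + (626 - 660)) = 90*(3456 - 34) = 90*3422 = 307980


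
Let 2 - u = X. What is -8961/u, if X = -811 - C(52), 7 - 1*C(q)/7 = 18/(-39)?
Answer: -116493/11248 ≈ -10.357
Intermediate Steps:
C(q) = 679/13 (C(q) = 49 - 126/(-39) = 49 - 126*(-1)/39 = 49 - 7*(-6/13) = 49 + 42/13 = 679/13)
X = -11222/13 (X = -811 - 1*679/13 = -811 - 679/13 = -11222/13 ≈ -863.23)
u = 11248/13 (u = 2 - 1*(-11222/13) = 2 + 11222/13 = 11248/13 ≈ 865.23)
-8961/u = -8961/11248/13 = -8961*13/11248 = -116493/11248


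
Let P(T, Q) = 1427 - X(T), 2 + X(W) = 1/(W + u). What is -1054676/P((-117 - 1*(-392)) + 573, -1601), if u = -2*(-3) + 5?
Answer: -452983342/613755 ≈ -738.05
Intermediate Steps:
u = 11 (u = 6 + 5 = 11)
X(W) = -2 + 1/(11 + W) (X(W) = -2 + 1/(W + 11) = -2 + 1/(11 + W))
P(T, Q) = 1427 - (-21 - 2*T)/(11 + T)
-1054676/P((-117 - 1*(-392)) + 573, -1601) = -1054676*(11 + ((-117 - 1*(-392)) + 573))/(15718 + 1429*((-117 - 1*(-392)) + 573)) = -1054676*(11 + ((-117 + 392) + 573))/(15718 + 1429*((-117 + 392) + 573)) = -1054676*(11 + (275 + 573))/(15718 + 1429*(275 + 573)) = -1054676*(11 + 848)/(15718 + 1429*848) = -1054676*859/(15718 + 1211792) = -1054676/((1/859)*1227510) = -1054676/1227510/859 = -1054676*859/1227510 = -452983342/613755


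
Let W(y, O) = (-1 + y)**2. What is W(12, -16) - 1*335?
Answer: -214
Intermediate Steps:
W(12, -16) - 1*335 = (-1 + 12)**2 - 1*335 = 11**2 - 335 = 121 - 335 = -214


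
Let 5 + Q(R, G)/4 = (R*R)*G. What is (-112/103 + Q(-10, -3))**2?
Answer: 15818595984/10609 ≈ 1.4911e+6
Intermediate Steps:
Q(R, G) = -20 + 4*G*R**2 (Q(R, G) = -20 + 4*((R*R)*G) = -20 + 4*(R**2*G) = -20 + 4*(G*R**2) = -20 + 4*G*R**2)
(-112/103 + Q(-10, -3))**2 = (-112/103 + (-20 + 4*(-3)*(-10)**2))**2 = (-112*1/103 + (-20 + 4*(-3)*100))**2 = (-112/103 + (-20 - 1200))**2 = (-112/103 - 1220)**2 = (-125772/103)**2 = 15818595984/10609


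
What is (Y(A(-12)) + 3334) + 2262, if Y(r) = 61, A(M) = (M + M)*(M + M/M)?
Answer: 5657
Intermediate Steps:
A(M) = 2*M*(1 + M) (A(M) = (2*M)*(M + 1) = (2*M)*(1 + M) = 2*M*(1 + M))
(Y(A(-12)) + 3334) + 2262 = (61 + 3334) + 2262 = 3395 + 2262 = 5657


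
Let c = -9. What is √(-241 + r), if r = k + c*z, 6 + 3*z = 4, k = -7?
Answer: 11*I*√2 ≈ 15.556*I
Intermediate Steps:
z = -⅔ (z = -2 + (⅓)*4 = -2 + 4/3 = -⅔ ≈ -0.66667)
r = -1 (r = -7 - 9*(-⅔) = -7 + 6 = -1)
√(-241 + r) = √(-241 - 1) = √(-242) = 11*I*√2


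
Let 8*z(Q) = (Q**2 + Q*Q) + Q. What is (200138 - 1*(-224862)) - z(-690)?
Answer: 1224245/4 ≈ 3.0606e+5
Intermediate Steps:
z(Q) = Q**2/4 + Q/8 (z(Q) = ((Q**2 + Q*Q) + Q)/8 = ((Q**2 + Q**2) + Q)/8 = (2*Q**2 + Q)/8 = (Q + 2*Q**2)/8 = Q**2/4 + Q/8)
(200138 - 1*(-224862)) - z(-690) = (200138 - 1*(-224862)) - (-690)*(1 + 2*(-690))/8 = (200138 + 224862) - (-690)*(1 - 1380)/8 = 425000 - (-690)*(-1379)/8 = 425000 - 1*475755/4 = 425000 - 475755/4 = 1224245/4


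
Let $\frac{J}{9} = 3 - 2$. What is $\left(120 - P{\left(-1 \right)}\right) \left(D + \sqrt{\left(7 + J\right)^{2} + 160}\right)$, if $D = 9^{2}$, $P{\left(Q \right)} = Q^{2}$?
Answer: $9639 + 476 \sqrt{26} \approx 12066.0$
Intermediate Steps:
$J = 9$ ($J = 9 \left(3 - 2\right) = 9 \cdot 1 = 9$)
$D = 81$
$\left(120 - P{\left(-1 \right)}\right) \left(D + \sqrt{\left(7 + J\right)^{2} + 160}\right) = \left(120 - \left(-1\right)^{2}\right) \left(81 + \sqrt{\left(7 + 9\right)^{2} + 160}\right) = \left(120 - 1\right) \left(81 + \sqrt{16^{2} + 160}\right) = \left(120 - 1\right) \left(81 + \sqrt{256 + 160}\right) = 119 \left(81 + \sqrt{416}\right) = 119 \left(81 + 4 \sqrt{26}\right) = 9639 + 476 \sqrt{26}$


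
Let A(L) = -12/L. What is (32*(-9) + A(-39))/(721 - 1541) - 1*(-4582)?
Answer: 2442393/533 ≈ 4582.4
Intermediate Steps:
(32*(-9) + A(-39))/(721 - 1541) - 1*(-4582) = (32*(-9) - 12/(-39))/(721 - 1541) - 1*(-4582) = (-288 - 12*(-1/39))/(-820) + 4582 = (-288 + 4/13)*(-1/820) + 4582 = -3740/13*(-1/820) + 4582 = 187/533 + 4582 = 2442393/533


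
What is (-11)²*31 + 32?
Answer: 3783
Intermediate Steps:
(-11)²*31 + 32 = 121*31 + 32 = 3751 + 32 = 3783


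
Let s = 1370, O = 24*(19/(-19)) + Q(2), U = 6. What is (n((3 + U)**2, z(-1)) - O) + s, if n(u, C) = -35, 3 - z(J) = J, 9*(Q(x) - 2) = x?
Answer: 12211/9 ≈ 1356.8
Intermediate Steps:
Q(x) = 2 + x/9
z(J) = 3 - J
O = -196/9 (O = 24*(19/(-19)) + (2 + (1/9)*2) = 24*(19*(-1/19)) + (2 + 2/9) = 24*(-1) + 20/9 = -24 + 20/9 = -196/9 ≈ -21.778)
(n((3 + U)**2, z(-1)) - O) + s = (-35 - 1*(-196/9)) + 1370 = (-35 + 196/9) + 1370 = -119/9 + 1370 = 12211/9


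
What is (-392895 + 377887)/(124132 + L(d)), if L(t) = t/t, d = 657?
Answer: -15008/124133 ≈ -0.12090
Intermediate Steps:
L(t) = 1
(-392895 + 377887)/(124132 + L(d)) = (-392895 + 377887)/(124132 + 1) = -15008/124133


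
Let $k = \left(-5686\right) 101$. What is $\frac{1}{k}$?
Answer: $- \frac{1}{574286} \approx -1.7413 \cdot 10^{-6}$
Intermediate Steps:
$k = -574286$
$\frac{1}{k} = \frac{1}{-574286} = - \frac{1}{574286}$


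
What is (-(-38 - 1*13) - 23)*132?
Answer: 3696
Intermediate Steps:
(-(-38 - 1*13) - 23)*132 = (-(-38 - 13) - 23)*132 = (-1*(-51) - 23)*132 = (51 - 23)*132 = 28*132 = 3696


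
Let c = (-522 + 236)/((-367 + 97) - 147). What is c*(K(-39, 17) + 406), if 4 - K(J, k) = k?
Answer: 37466/139 ≈ 269.54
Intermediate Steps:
K(J, k) = 4 - k
c = 286/417 (c = -286/(-270 - 147) = -286/(-417) = -286*(-1/417) = 286/417 ≈ 0.68585)
c*(K(-39, 17) + 406) = 286*((4 - 1*17) + 406)/417 = 286*((4 - 17) + 406)/417 = 286*(-13 + 406)/417 = (286/417)*393 = 37466/139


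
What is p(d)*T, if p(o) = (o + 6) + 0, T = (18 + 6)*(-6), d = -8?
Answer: 288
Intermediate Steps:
T = -144 (T = 24*(-6) = -144)
p(o) = 6 + o (p(o) = (6 + o) + 0 = 6 + o)
p(d)*T = (6 - 8)*(-144) = -2*(-144) = 288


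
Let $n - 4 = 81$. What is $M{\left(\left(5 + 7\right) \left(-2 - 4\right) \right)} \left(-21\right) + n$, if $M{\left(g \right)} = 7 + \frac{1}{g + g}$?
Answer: $- \frac{2969}{48} \approx -61.854$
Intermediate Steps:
$M{\left(g \right)} = 7 + \frac{1}{2 g}$
$n = 85$ ($n = 4 + 81 = 85$)
$M{\left(\left(5 + 7\right) \left(-2 - 4\right) \right)} \left(-21\right) + n = \left(7 + \frac{1}{2 \left(5 + 7\right) \left(-2 - 4\right)}\right) \left(-21\right) + 85 = \left(7 + \frac{1}{2 \cdot 12 \left(-6\right)}\right) \left(-21\right) + 85 = \left(7 + \frac{1}{2 \left(-72\right)}\right) \left(-21\right) + 85 = \left(7 + \frac{1}{2} \left(- \frac{1}{72}\right)\right) \left(-21\right) + 85 = \left(7 - \frac{1}{144}\right) \left(-21\right) + 85 = \frac{1007}{144} \left(-21\right) + 85 = - \frac{7049}{48} + 85 = - \frac{2969}{48}$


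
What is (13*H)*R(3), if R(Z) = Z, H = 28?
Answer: 1092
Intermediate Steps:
(13*H)*R(3) = (13*28)*3 = 364*3 = 1092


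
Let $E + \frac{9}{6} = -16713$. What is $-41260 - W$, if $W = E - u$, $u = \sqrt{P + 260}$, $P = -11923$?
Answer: $- \frac{49091}{2} + i \sqrt{11663} \approx -24546.0 + 108.0 i$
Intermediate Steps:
$u = i \sqrt{11663}$ ($u = \sqrt{-11923 + 260} = \sqrt{-11663} = i \sqrt{11663} \approx 108.0 i$)
$E = - \frac{33429}{2}$ ($E = - \frac{3}{2} - 16713 = - \frac{33429}{2} \approx -16715.0$)
$W = - \frac{33429}{2} - i \sqrt{11663} \approx -16715.0 - 108.0 i$
$-41260 - W = -41260 - \left(- \frac{33429}{2} - i \sqrt{11663}\right) = -41260 + \left(\frac{33429}{2} + i \sqrt{11663}\right) = - \frac{49091}{2} + i \sqrt{11663}$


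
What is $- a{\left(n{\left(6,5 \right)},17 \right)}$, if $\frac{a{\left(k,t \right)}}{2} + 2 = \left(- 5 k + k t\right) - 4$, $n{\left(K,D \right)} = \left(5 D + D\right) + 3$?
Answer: $-780$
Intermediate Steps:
$n{\left(K,D \right)} = 3 + 6 D$ ($n{\left(K,D \right)} = 6 D + 3 = 3 + 6 D$)
$a{\left(k,t \right)} = -12 - 10 k + 2 k t$ ($a{\left(k,t \right)} = -4 + 2 \left(\left(- 5 k + k t\right) - 4\right) = -4 + 2 \left(-4 - 5 k + k t\right) = -4 - \left(8 + 10 k - 2 k t\right) = -12 - 10 k + 2 k t$)
$- a{\left(n{\left(6,5 \right)},17 \right)} = - (-12 - 10 \left(3 + 6 \cdot 5\right) + 2 \left(3 + 6 \cdot 5\right) 17) = - (-12 - 10 \left(3 + 30\right) + 2 \left(3 + 30\right) 17) = - (-12 - 330 + 2 \cdot 33 \cdot 17) = - (-12 - 330 + 1122) = \left(-1\right) 780 = -780$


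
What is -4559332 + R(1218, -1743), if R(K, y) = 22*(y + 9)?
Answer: -4597480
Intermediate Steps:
R(K, y) = 198 + 22*y (R(K, y) = 22*(9 + y) = 198 + 22*y)
-4559332 + R(1218, -1743) = -4559332 + (198 + 22*(-1743)) = -4559332 + (198 - 38346) = -4559332 - 38148 = -4597480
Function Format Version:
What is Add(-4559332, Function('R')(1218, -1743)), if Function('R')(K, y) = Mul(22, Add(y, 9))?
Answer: -4597480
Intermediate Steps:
Function('R')(K, y) = Add(198, Mul(22, y)) (Function('R')(K, y) = Mul(22, Add(9, y)) = Add(198, Mul(22, y)))
Add(-4559332, Function('R')(1218, -1743)) = Add(-4559332, Add(198, Mul(22, -1743))) = Add(-4559332, Add(198, -38346)) = Add(-4559332, -38148) = -4597480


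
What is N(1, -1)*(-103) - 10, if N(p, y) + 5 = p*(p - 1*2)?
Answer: 608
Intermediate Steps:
N(p, y) = -5 + p*(-2 + p) (N(p, y) = -5 + p*(p - 1*2) = -5 + p*(p - 2) = -5 + p*(-2 + p))
N(1, -1)*(-103) - 10 = (-5 + 1² - 2*1)*(-103) - 10 = (-5 + 1 - 2)*(-103) - 10 = -6*(-103) - 10 = 618 - 10 = 608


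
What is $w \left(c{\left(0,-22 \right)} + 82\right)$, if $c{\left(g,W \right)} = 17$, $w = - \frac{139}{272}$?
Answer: $- \frac{13761}{272} \approx -50.592$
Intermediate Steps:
$w = - \frac{139}{272}$ ($w = \left(-139\right) \frac{1}{272} = - \frac{139}{272} \approx -0.51103$)
$w \left(c{\left(0,-22 \right)} + 82\right) = - \frac{139 \left(17 + 82\right)}{272} = \left(- \frac{139}{272}\right) 99 = - \frac{13761}{272}$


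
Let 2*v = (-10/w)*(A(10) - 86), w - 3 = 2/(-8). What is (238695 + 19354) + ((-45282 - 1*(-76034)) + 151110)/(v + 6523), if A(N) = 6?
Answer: 18930668779/73353 ≈ 2.5808e+5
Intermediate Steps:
w = 11/4 (w = 3 + 2/(-8) = 3 - 1/8*2 = 3 - 1/4 = 11/4 ≈ 2.7500)
v = 1600/11 (v = ((-10/11/4)*(6 - 86))/2 = (-10*4/11*(-80))/2 = (-40/11*(-80))/2 = (1/2)*(3200/11) = 1600/11 ≈ 145.45)
(238695 + 19354) + ((-45282 - 1*(-76034)) + 151110)/(v + 6523) = (238695 + 19354) + ((-45282 - 1*(-76034)) + 151110)/(1600/11 + 6523) = 258049 + ((-45282 + 76034) + 151110)/(73353/11) = 258049 + (30752 + 151110)*(11/73353) = 258049 + 181862*(11/73353) = 258049 + 2000482/73353 = 18930668779/73353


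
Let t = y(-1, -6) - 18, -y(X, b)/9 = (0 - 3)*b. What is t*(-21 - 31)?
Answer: 9360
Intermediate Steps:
y(X, b) = 27*b (y(X, b) = -9*(0 - 3)*b = -(-27)*b = 27*b)
t = -180 (t = 27*(-6) - 18 = -162 - 18 = -180)
t*(-21 - 31) = -180*(-21 - 31) = -180*(-52) = 9360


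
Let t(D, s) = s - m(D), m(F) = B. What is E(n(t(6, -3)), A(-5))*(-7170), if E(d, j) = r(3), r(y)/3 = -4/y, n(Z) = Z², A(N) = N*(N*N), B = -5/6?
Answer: 28680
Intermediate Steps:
B = -⅚ (B = -5*⅙ = -⅚ ≈ -0.83333)
m(F) = -⅚
A(N) = N³ (A(N) = N*N² = N³)
t(D, s) = ⅚ + s (t(D, s) = s - 1*(-⅚) = s + ⅚ = ⅚ + s)
r(y) = -12/y (r(y) = 3*(-4/y) = -12/y)
E(d, j) = -4 (E(d, j) = -12/3 = -12*⅓ = -4)
E(n(t(6, -3)), A(-5))*(-7170) = -4*(-7170) = 28680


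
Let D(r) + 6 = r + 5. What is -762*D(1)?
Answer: 0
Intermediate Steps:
D(r) = -1 + r (D(r) = -6 + (r + 5) = -6 + (5 + r) = -1 + r)
-762*D(1) = -762*(-1 + 1) = -762*0 = 0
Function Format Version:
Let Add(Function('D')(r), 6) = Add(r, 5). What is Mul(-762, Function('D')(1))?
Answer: 0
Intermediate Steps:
Function('D')(r) = Add(-1, r) (Function('D')(r) = Add(-6, Add(r, 5)) = Add(-6, Add(5, r)) = Add(-1, r))
Mul(-762, Function('D')(1)) = Mul(-762, Add(-1, 1)) = Mul(-762, 0) = 0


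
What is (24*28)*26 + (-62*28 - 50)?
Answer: 15686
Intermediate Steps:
(24*28)*26 + (-62*28 - 50) = 672*26 + (-1736 - 50) = 17472 - 1786 = 15686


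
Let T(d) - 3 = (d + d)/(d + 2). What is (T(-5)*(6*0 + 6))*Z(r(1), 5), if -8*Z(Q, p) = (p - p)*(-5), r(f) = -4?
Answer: 0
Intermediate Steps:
T(d) = 3 + 2*d/(2 + d) (T(d) = 3 + (d + d)/(d + 2) = 3 + (2*d)/(2 + d) = 3 + 2*d/(2 + d))
Z(Q, p) = 0 (Z(Q, p) = -(p - p)*(-5)/8 = -0*(-5) = -⅛*0 = 0)
(T(-5)*(6*0 + 6))*Z(r(1), 5) = (((6 + 5*(-5))/(2 - 5))*(6*0 + 6))*0 = (((6 - 25)/(-3))*(0 + 6))*0 = (-⅓*(-19)*6)*0 = ((19/3)*6)*0 = 38*0 = 0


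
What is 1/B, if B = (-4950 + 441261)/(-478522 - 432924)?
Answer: -911446/436311 ≈ -2.0890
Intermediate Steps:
B = -436311/911446 (B = 436311/(-911446) = 436311*(-1/911446) = -436311/911446 ≈ -0.47870)
1/B = 1/(-436311/911446) = -911446/436311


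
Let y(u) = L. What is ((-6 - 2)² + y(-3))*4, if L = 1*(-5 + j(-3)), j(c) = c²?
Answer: 272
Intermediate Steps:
L = 4 (L = 1*(-5 + (-3)²) = 1*(-5 + 9) = 1*4 = 4)
y(u) = 4
((-6 - 2)² + y(-3))*4 = ((-6 - 2)² + 4)*4 = ((-8)² + 4)*4 = (64 + 4)*4 = 68*4 = 272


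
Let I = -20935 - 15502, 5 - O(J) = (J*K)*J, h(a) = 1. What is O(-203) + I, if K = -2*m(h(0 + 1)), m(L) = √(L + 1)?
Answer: -36432 + 82418*√2 ≈ 80125.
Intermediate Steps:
m(L) = √(1 + L)
K = -2*√2 (K = -2*√(1 + 1) = -2*√2 ≈ -2.8284)
O(J) = 5 + 2*√2*J² (O(J) = 5 - J*(-2*√2)*J = 5 - (-2*J*√2)*J = 5 - (-2)*√2*J² = 5 + 2*√2*J²)
I = -36437
O(-203) + I = (5 + 2*√2*(-203)²) - 36437 = (5 + 2*√2*41209) - 36437 = (5 + 82418*√2) - 36437 = -36432 + 82418*√2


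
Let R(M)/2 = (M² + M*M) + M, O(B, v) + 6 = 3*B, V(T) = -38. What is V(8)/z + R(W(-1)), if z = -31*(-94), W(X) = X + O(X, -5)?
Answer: 553641/1457 ≈ 379.99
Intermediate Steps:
O(B, v) = -6 + 3*B
W(X) = -6 + 4*X (W(X) = X + (-6 + 3*X) = -6 + 4*X)
R(M) = 2*M + 4*M² (R(M) = 2*((M² + M*M) + M) = 2*((M² + M²) + M) = 2*(2*M² + M) = 2*(M + 2*M²) = 2*M + 4*M²)
z = 2914
V(8)/z + R(W(-1)) = -38/2914 + 2*(-6 + 4*(-1))*(1 + 2*(-6 + 4*(-1))) = -38*1/2914 + 2*(-6 - 4)*(1 + 2*(-6 - 4)) = -19/1457 + 2*(-10)*(1 + 2*(-10)) = -19/1457 + 2*(-10)*(1 - 20) = -19/1457 + 2*(-10)*(-19) = -19/1457 + 380 = 553641/1457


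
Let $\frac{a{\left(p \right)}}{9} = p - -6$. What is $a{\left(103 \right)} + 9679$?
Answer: $10660$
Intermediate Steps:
$a{\left(p \right)} = 54 + 9 p$ ($a{\left(p \right)} = 9 \left(p - -6\right) = 9 \left(p + 6\right) = 9 \left(6 + p\right) = 54 + 9 p$)
$a{\left(103 \right)} + 9679 = \left(54 + 9 \cdot 103\right) + 9679 = \left(54 + 927\right) + 9679 = 981 + 9679 = 10660$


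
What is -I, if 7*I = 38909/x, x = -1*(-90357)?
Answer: -38909/632499 ≈ -0.061516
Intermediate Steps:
x = 90357
I = 38909/632499 (I = (38909/90357)/7 = (38909*(1/90357))/7 = (⅐)*(38909/90357) = 38909/632499 ≈ 0.061516)
-I = -1*38909/632499 = -38909/632499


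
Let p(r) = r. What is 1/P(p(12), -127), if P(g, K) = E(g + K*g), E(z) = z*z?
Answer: 1/2286144 ≈ 4.3742e-7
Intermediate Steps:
E(z) = z²
P(g, K) = (g + K*g)²
1/P(p(12), -127) = 1/(12²*(1 - 127)²) = 1/(144*(-126)²) = 1/(144*15876) = 1/2286144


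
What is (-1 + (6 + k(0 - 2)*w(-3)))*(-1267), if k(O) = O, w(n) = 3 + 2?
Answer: 6335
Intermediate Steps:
w(n) = 5
(-1 + (6 + k(0 - 2)*w(-3)))*(-1267) = (-1 + (6 + (0 - 2)*5))*(-1267) = (-1 + (6 - 2*5))*(-1267) = (-1 + (6 - 10))*(-1267) = (-1 - 4)*(-1267) = -5*(-1267) = 6335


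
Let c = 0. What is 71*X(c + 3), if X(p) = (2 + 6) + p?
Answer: 781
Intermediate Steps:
X(p) = 8 + p
71*X(c + 3) = 71*(8 + (0 + 3)) = 71*(8 + 3) = 71*11 = 781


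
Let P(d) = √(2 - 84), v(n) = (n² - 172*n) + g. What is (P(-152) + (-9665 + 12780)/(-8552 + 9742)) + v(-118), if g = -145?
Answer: 1158639/34 + I*√82 ≈ 34078.0 + 9.0554*I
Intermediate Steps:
v(n) = -145 + n² - 172*n (v(n) = (n² - 172*n) - 145 = -145 + n² - 172*n)
P(d) = I*√82 (P(d) = √(-82) = I*√82)
(P(-152) + (-9665 + 12780)/(-8552 + 9742)) + v(-118) = (I*√82 + (-9665 + 12780)/(-8552 + 9742)) + (-145 + (-118)² - 172*(-118)) = (I*√82 + 3115/1190) + (-145 + 13924 + 20296) = (I*√82 + 3115*(1/1190)) + 34075 = (I*√82 + 89/34) + 34075 = (89/34 + I*√82) + 34075 = 1158639/34 + I*√82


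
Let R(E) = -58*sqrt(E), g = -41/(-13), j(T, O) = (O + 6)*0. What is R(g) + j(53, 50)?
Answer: -58*sqrt(533)/13 ≈ -103.00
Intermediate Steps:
j(T, O) = 0 (j(T, O) = (6 + O)*0 = 0)
g = 41/13 (g = -41*(-1/13) = 41/13 ≈ 3.1538)
R(g) + j(53, 50) = -58*sqrt(533)/13 + 0 = -58*sqrt(533)/13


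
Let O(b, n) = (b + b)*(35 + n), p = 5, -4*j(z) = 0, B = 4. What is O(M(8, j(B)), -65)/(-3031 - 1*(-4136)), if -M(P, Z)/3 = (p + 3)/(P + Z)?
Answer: 36/221 ≈ 0.16290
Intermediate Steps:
j(z) = 0 (j(z) = -¼*0 = 0)
M(P, Z) = -24/(P + Z) (M(P, Z) = -3*(5 + 3)/(P + Z) = -24/(P + Z))
O(b, n) = 2*b*(35 + n) (O(b, n) = (2*b)*(35 + n) = 2*b*(35 + n))
O(M(8, j(B)), -65)/(-3031 - 1*(-4136)) = (2*(-24/(8 + 0))*(35 - 65))/(-3031 - 1*(-4136)) = (2*(-24/8)*(-30))/(-3031 + 4136) = (2*(-24*⅛)*(-30))/1105 = (2*(-3)*(-30))*(1/1105) = 180*(1/1105) = 36/221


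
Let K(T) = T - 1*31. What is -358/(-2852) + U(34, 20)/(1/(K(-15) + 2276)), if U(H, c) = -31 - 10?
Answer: -130379001/1426 ≈ -91430.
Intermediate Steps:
K(T) = -31 + T (K(T) = T - 31 = -31 + T)
U(H, c) = -41
-358/(-2852) + U(34, 20)/(1/(K(-15) + 2276)) = -358/(-2852) - 41/(1/((-31 - 15) + 2276)) = -358*(-1/2852) - 41/(1/(-46 + 2276)) = 179/1426 - 41/(1/2230) = 179/1426 - 41/1/2230 = 179/1426 - 41*2230 = 179/1426 - 91430 = -130379001/1426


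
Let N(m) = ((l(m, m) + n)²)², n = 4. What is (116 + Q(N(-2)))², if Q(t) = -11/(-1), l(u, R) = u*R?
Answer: 16129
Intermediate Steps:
l(u, R) = R*u
N(m) = (4 + m²)⁴ (N(m) = ((m*m + 4)²)² = ((m² + 4)²)² = ((4 + m²)²)² = (4 + m²)⁴)
Q(t) = 11 (Q(t) = -11*(-1) = 11)
(116 + Q(N(-2)))² = (116 + 11)² = 127² = 16129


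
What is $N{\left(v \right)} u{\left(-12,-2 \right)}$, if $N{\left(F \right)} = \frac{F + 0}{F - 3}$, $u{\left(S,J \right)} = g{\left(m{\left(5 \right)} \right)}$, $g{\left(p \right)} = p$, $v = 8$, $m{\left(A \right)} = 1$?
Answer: $\frac{8}{5} \approx 1.6$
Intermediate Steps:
$u{\left(S,J \right)} = 1$
$N{\left(F \right)} = \frac{F}{-3 + F}$
$N{\left(v \right)} u{\left(-12,-2 \right)} = \frac{8}{-3 + 8} \cdot 1 = \frac{8}{5} \cdot 1 = \frac{8}{5}$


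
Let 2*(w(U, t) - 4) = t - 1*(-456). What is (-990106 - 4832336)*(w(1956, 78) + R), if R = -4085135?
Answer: 23783883717888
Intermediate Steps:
w(U, t) = 232 + t/2 (w(U, t) = 4 + (t - 1*(-456))/2 = 4 + (t + 456)/2 = 4 + (456 + t)/2 = 4 + (228 + t/2) = 232 + t/2)
(-990106 - 4832336)*(w(1956, 78) + R) = (-990106 - 4832336)*((232 + (1/2)*78) - 4085135) = -5822442*((232 + 39) - 4085135) = -5822442*(271 - 4085135) = -5822442*(-4084864) = 23783883717888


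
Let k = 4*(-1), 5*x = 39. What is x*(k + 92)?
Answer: 3432/5 ≈ 686.40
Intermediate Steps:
x = 39/5 (x = (⅕)*39 = 39/5 ≈ 7.8000)
k = -4
x*(k + 92) = 39*(-4 + 92)/5 = (39/5)*88 = 3432/5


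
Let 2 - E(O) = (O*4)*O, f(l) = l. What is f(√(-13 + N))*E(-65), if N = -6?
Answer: -16898*I*√19 ≈ -73657.0*I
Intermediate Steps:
E(O) = 2 - 4*O² (E(O) = 2 - O*4*O = 2 - 4*O*O = 2 - 4*O²)
f(√(-13 + N))*E(-65) = √(-13 - 6)*(2 - 4*(-65)²) = √(-19)*(2 - 4*4225) = (I*√19)*(2 - 16900) = (I*√19)*(-16898) = -16898*I*√19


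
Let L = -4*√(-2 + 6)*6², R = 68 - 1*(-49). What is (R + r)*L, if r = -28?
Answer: -25632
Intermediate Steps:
R = 117 (R = 68 + 49 = 117)
L = -288 (L = -4*√4*36 = -4*2*36 = -8*36 = -288)
(R + r)*L = (117 - 28)*(-288) = 89*(-288) = -25632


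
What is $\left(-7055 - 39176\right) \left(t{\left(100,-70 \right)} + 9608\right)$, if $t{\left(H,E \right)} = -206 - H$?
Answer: $-430040762$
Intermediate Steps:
$\left(-7055 - 39176\right) \left(t{\left(100,-70 \right)} + 9608\right) = \left(-7055 - 39176\right) \left(\left(-206 - 100\right) + 9608\right) = - 46231 \left(\left(-206 - 100\right) + 9608\right) = - 46231 \left(-306 + 9608\right) = \left(-46231\right) 9302 = -430040762$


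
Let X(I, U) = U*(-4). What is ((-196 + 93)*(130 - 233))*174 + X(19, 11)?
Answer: 1845922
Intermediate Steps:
X(I, U) = -4*U
((-196 + 93)*(130 - 233))*174 + X(19, 11) = ((-196 + 93)*(130 - 233))*174 - 4*11 = -103*(-103)*174 - 44 = 10609*174 - 44 = 1845966 - 44 = 1845922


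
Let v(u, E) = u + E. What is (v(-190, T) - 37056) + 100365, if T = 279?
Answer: 63398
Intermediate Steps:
v(u, E) = E + u
(v(-190, T) - 37056) + 100365 = ((279 - 190) - 37056) + 100365 = (89 - 37056) + 100365 = -36967 + 100365 = 63398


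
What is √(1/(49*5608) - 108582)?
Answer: 13*I*√247527371894/19628 ≈ 329.52*I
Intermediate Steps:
√(1/(49*5608) - 108582) = √(1/274792 - 108582) = √(-29837464943/274792) = 13*I*√247527371894/19628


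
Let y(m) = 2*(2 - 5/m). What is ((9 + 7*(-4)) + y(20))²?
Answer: 961/4 ≈ 240.25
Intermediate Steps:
y(m) = 4 - 10/m
((9 + 7*(-4)) + y(20))² = ((9 + 7*(-4)) + (4 - 10/20))² = ((9 - 28) + (4 - 10*1/20))² = (-19 + (4 - ½))² = (-19 + 7/2)² = (-31/2)² = 961/4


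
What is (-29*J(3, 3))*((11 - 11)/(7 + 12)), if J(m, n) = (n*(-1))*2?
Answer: 0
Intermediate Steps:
J(m, n) = -2*n (J(m, n) = -n*2 = -2*n)
(-29*J(3, 3))*((11 - 11)/(7 + 12)) = (-(-58)*3)*((11 - 11)/(7 + 12)) = (-29*(-6))*(0/19) = 174*(0*(1/19)) = 174*0 = 0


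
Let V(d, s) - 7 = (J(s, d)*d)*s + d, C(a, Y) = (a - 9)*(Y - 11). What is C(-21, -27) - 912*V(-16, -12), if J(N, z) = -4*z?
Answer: -11197308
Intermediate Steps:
C(a, Y) = (-11 + Y)*(-9 + a) (C(a, Y) = (-9 + a)*(-11 + Y) = (-11 + Y)*(-9 + a))
V(d, s) = 7 + d - 4*s*d**2 (V(d, s) = 7 + (((-4*d)*d)*s + d) = 7 + ((-4*d**2)*s + d) = 7 + (-4*s*d**2 + d) = 7 + (d - 4*s*d**2) = 7 + d - 4*s*d**2)
C(-21, -27) - 912*V(-16, -12) = (99 - 11*(-21) - 9*(-27) - 27*(-21)) - 912*(7 - 16 - 4*(-12)*(-16)**2) = (99 + 231 + 243 + 567) - 912*(7 - 16 - 4*(-12)*256) = 1140 - 912*(7 - 16 + 12288) = 1140 - 912*12279 = 1140 - 11198448 = -11197308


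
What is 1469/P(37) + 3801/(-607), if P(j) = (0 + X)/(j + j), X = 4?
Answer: 32984669/1214 ≈ 27170.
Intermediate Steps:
P(j) = 2/j (P(j) = (0 + 4)/(j + j) = 4/((2*j)) = 4*(1/(2*j)) = 2/j)
1469/P(37) + 3801/(-607) = 1469/((2/37)) + 3801/(-607) = 1469/((2*(1/37))) + 3801*(-1/607) = 1469/(2/37) - 3801/607 = 1469*(37/2) - 3801/607 = 54353/2 - 3801/607 = 32984669/1214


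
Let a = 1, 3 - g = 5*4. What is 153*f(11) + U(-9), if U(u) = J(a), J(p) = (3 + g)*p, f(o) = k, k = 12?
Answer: 1822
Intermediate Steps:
g = -17 (g = 3 - 5*4 = 3 - 1*20 = 3 - 20 = -17)
f(o) = 12
J(p) = -14*p (J(p) = (3 - 17)*p = -14*p)
U(u) = -14 (U(u) = -14*1 = -14)
153*f(11) + U(-9) = 153*12 - 14 = 1836 - 14 = 1822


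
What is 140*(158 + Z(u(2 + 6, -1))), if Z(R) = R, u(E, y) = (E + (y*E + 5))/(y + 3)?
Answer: 22470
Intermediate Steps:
u(E, y) = (5 + E + E*y)/(3 + y) (u(E, y) = (E + (E*y + 5))/(3 + y) = (E + (5 + E*y))/(3 + y) = (5 + E + E*y)/(3 + y))
140*(158 + Z(u(2 + 6, -1))) = 140*(158 + (5 + (2 + 6) + (2 + 6)*(-1))/(3 - 1)) = 140*(158 + (5 + 8 + 8*(-1))/2) = 140*(158 + (5 + 8 - 8)/2) = 140*(158 + (½)*5) = 140*(158 + 5/2) = 140*(321/2) = 22470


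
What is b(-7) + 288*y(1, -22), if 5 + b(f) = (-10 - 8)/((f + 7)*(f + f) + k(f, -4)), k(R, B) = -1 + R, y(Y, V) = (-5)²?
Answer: 28789/4 ≈ 7197.3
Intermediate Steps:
y(Y, V) = 25
b(f) = -5 - 18/(-1 + f + 2*f*(7 + f)) (b(f) = -5 + (-10 - 8)/((f + 7)*(f + f) + (-1 + f)) = -5 - 18/((7 + f)*(2*f) + (-1 + f)) = -5 - 18/(2*f*(7 + f) + (-1 + f)) = -5 - 18/(-1 + f + 2*f*(7 + f)))
b(-7) + 288*y(1, -22) = (-13 - 75*(-7) - 10*(-7)²)/(-1 + 2*(-7)² + 15*(-7)) + 288*25 = (-13 + 525 - 10*49)/(-1 + 2*49 - 105) + 7200 = (-13 + 525 - 490)/(-1 + 98 - 105) + 7200 = 22/(-8) + 7200 = -⅛*22 + 7200 = -11/4 + 7200 = 28789/4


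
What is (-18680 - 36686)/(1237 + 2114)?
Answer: -55366/3351 ≈ -16.522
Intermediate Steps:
(-18680 - 36686)/(1237 + 2114) = -55366/3351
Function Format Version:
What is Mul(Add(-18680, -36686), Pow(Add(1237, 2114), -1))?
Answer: Rational(-55366, 3351) ≈ -16.522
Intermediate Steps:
Mul(Add(-18680, -36686), Pow(Add(1237, 2114), -1)) = Mul(-55366, Pow(3351, -1)) = Mul(-55366, Rational(1, 3351)) = Rational(-55366, 3351)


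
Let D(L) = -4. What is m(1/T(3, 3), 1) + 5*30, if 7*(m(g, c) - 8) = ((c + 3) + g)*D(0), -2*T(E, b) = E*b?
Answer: 9818/63 ≈ 155.84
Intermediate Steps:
T(E, b) = -E*b/2
m(g, c) = 44/7 - 4*c/7 - 4*g/7 (m(g, c) = 8 + (((c + 3) + g)*(-4))/7 = 8 + (((3 + c) + g)*(-4))/7 = 8 + ((3 + c + g)*(-4))/7 = 8 + (-12 - 4*c - 4*g)/7 = 8 + (-12/7 - 4*c/7 - 4*g/7) = 44/7 - 4*c/7 - 4*g/7)
m(1/T(3, 3), 1) + 5*30 = (44/7 - 4/7*1 - 4/(7*((-½*3*3)))) + 5*30 = (44/7 - 4/7 - 4/(7*(-9/2))) + 150 = (44/7 - 4/7 - 4*(-2)/(7*9)) + 150 = (44/7 - 4/7 - 4/7*(-2/9)) + 150 = (44/7 - 4/7 + 8/63) + 150 = 368/63 + 150 = 9818/63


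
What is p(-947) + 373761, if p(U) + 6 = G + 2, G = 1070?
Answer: 374827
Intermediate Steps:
p(U) = 1066 (p(U) = -6 + (1070 + 2) = -6 + 1072 = 1066)
p(-947) + 373761 = 1066 + 373761 = 374827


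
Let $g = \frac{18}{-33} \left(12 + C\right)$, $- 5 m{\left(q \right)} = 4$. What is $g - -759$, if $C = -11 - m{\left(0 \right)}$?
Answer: $\frac{41691}{55} \approx 758.02$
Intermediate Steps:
$m{\left(q \right)} = - \frac{4}{5}$ ($m{\left(q \right)} = \left(- \frac{1}{5}\right) 4 = - \frac{4}{5}$)
$C = - \frac{51}{5}$ ($C = -11 - - \frac{4}{5} = -11 + \frac{4}{5} = - \frac{51}{5} \approx -10.2$)
$g = - \frac{54}{55}$ ($g = \frac{18}{-33} \left(12 - \frac{51}{5}\right) = 18 \left(- \frac{1}{33}\right) \frac{9}{5} = \left(- \frac{6}{11}\right) \frac{9}{5} = - \frac{54}{55} \approx -0.98182$)
$g - -759 = - \frac{54}{55} - -759 = - \frac{54}{55} + 759 = \frac{41691}{55}$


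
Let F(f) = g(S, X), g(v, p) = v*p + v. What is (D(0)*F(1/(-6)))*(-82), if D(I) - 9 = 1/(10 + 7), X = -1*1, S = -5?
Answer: 0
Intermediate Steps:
X = -1
g(v, p) = v + p*v (g(v, p) = p*v + v = v + p*v)
D(I) = 154/17 (D(I) = 9 + 1/(10 + 7) = 9 + 1/17 = 154/17)
F(f) = 0 (F(f) = -5*(1 - 1) = -5*0 = 0)
(D(0)*F(1/(-6)))*(-82) = ((154/17)*0)*(-82) = 0*(-82) = 0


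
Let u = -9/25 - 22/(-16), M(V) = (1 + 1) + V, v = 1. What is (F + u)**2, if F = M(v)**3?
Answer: 31393609/40000 ≈ 784.84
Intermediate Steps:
M(V) = 2 + V
u = 203/200 (u = -9*1/25 - 22*(-1/16) = -9/25 + 11/8 = 203/200 ≈ 1.0150)
F = 27 (F = (2 + 1)**3 = 3**3 = 27)
(F + u)**2 = (27 + 203/200)**2 = (5603/200)**2 = 31393609/40000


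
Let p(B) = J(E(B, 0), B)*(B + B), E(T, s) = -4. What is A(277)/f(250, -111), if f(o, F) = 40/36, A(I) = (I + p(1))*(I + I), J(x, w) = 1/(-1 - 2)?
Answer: 688899/5 ≈ 1.3778e+5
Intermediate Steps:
J(x, w) = -1/3 (J(x, w) = 1/(-3) = -1/3)
p(B) = -2*B/3 (p(B) = -(B + B)/3 = -2*B/3)
A(I) = 2*I*(-2/3 + I) (A(I) = (I - 2/3*1)*(I + I) = (I - 2/3)*(2*I) = (-2/3 + I)*(2*I) = 2*I*(-2/3 + I))
f(o, F) = 10/9 (f(o, F) = 40*(1/36) = 10/9)
A(277)/f(250, -111) = ((2/3)*277*(-2 + 3*277))/(10/9) = ((2/3)*277*(-2 + 831))*(9/10) = ((2/3)*277*829)*(9/10) = (459266/3)*(9/10) = 688899/5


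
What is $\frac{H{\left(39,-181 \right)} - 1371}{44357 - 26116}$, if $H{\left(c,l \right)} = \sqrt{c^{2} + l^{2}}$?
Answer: $- \frac{1371}{18241} + \frac{\sqrt{34282}}{18241} \approx -0.06501$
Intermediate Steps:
$\frac{H{\left(39,-181 \right)} - 1371}{44357 - 26116} = \frac{\sqrt{39^{2} + \left(-181\right)^{2}} - 1371}{44357 - 26116} = \frac{\sqrt{1521 + 32761} - 1371}{18241} = \left(\sqrt{34282} - 1371\right) \frac{1}{18241} = \left(-1371 + \sqrt{34282}\right) \frac{1}{18241} = - \frac{1371}{18241} + \frac{\sqrt{34282}}{18241}$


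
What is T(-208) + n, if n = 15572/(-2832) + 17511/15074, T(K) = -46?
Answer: -268607663/5336196 ≈ -50.337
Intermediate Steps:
n = -23142647/5336196 (n = 15572*(-1/2832) + 17511*(1/15074) = -3893/708 + 17511/15074 = -23142647/5336196 ≈ -4.3369)
T(-208) + n = -46 - 23142647/5336196 = -268607663/5336196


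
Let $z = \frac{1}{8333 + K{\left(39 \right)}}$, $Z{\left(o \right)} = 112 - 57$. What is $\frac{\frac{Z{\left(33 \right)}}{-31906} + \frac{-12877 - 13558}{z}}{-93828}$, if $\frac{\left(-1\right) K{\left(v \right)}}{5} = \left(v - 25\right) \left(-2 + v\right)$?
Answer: $\frac{1614615945595}{997892056} \approx 1618.0$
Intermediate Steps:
$K{\left(v \right)} = - 5 \left(-25 + v\right) \left(-2 + v\right)$ ($K{\left(v \right)} = - 5 \left(v - 25\right) \left(-2 + v\right) = - 5 \left(-25 + v\right) \left(-2 + v\right)$)
$Z{\left(o \right)} = 55$ ($Z{\left(o \right)} = 112 - 57 = 55$)
$z = \frac{1}{5743}$ ($z = \frac{1}{8333 - \left(-5015 + 7605\right)} = \frac{1}{8333 - 2590} = \frac{1}{5743} \approx 0.00017412$)
$\frac{\frac{Z{\left(33 \right)}}{-31906} + \frac{-12877 - 13558}{z}}{-93828} = \frac{\frac{55}{-31906} + \left(-12877 - 13558\right) \frac{1}{\frac{1}{5743}}}{-93828} = \left(55 \left(- \frac{1}{31906}\right) - 151816205\right) \left(- \frac{1}{93828}\right) = \left(- \frac{55}{31906} - 151816205\right) \left(- \frac{1}{93828}\right) = \left(- \frac{4843847836785}{31906}\right) \left(- \frac{1}{93828}\right) = \frac{1614615945595}{997892056}$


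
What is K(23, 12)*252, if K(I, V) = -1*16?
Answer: -4032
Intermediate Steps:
K(I, V) = -16
K(23, 12)*252 = -16*252 = -4032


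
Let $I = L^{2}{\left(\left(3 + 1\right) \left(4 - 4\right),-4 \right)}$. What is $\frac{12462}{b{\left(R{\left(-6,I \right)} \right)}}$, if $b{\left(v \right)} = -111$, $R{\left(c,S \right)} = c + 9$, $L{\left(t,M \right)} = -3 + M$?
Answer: $- \frac{4154}{37} \approx -112.27$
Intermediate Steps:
$I = 49$ ($I = \left(-3 - 4\right)^{2} = \left(-7\right)^{2} = 49$)
$R{\left(c,S \right)} = 9 + c$
$\frac{12462}{b{\left(R{\left(-6,I \right)} \right)}} = \frac{12462}{-111} = 12462 \left(- \frac{1}{111}\right) = - \frac{4154}{37}$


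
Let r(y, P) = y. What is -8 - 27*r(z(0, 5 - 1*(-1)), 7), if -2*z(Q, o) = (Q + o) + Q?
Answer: 73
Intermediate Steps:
z(Q, o) = -Q - o/2 (z(Q, o) = -((Q + o) + Q)/2 = -(o + 2*Q)/2 = -Q - o/2)
-8 - 27*r(z(0, 5 - 1*(-1)), 7) = -8 - 27*(-1*0 - (5 - 1*(-1))/2) = -8 - 27*(0 - (5 + 1)/2) = -8 - 27*(0 - ½*6) = -8 - 27*(0 - 3) = -8 - 27*(-3) = -8 + 81 = 73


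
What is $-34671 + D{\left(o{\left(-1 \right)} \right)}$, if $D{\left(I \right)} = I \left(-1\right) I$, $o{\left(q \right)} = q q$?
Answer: $-34672$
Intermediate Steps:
$o{\left(q \right)} = q^{2}$
$D{\left(I \right)} = - I^{2}$ ($D{\left(I \right)} = - I I = - I^{2}$)
$-34671 + D{\left(o{\left(-1 \right)} \right)} = -34671 - \left(\left(-1\right)^{2}\right)^{2} = -34671 - 1^{2} = -34671 - 1 = -34672$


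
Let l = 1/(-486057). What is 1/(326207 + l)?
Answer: 486057/158555195798 ≈ 3.0655e-6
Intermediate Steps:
l = -1/486057 ≈ -2.0574e-6
1/(326207 + l) = 1/(326207 - 1/486057) = 1/(158555195798/486057) = 486057/158555195798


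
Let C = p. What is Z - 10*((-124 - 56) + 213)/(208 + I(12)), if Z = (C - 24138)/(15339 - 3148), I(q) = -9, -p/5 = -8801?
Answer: -69497/2426009 ≈ -0.028647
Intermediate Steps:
p = 44005 (p = -5*(-8801) = 44005)
C = 44005
Z = 19867/12191 (Z = (44005 - 24138)/(15339 - 3148) = 19867/12191 ≈ 1.6296)
Z - 10*((-124 - 56) + 213)/(208 + I(12)) = 19867/12191 - 10*((-124 - 56) + 213)/(208 - 9) = 19867/12191 - 10*(-180 + 213)/199 = 19867/12191 - 330/199 = -69497/2426009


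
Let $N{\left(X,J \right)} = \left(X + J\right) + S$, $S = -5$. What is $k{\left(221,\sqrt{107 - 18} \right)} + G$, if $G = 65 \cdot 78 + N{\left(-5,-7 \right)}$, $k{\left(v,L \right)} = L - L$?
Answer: $5053$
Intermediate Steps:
$N{\left(X,J \right)} = -5 + J + X$ ($N{\left(X,J \right)} = \left(X + J\right) - 5 = \left(J + X\right) - 5 = -5 + J + X$)
$k{\left(v,L \right)} = 0$
$G = 5053$ ($G = 65 \cdot 78 - 17 = 5070 - 17 = 5053$)
$k{\left(221,\sqrt{107 - 18} \right)} + G = 0 + 5053 = 5053$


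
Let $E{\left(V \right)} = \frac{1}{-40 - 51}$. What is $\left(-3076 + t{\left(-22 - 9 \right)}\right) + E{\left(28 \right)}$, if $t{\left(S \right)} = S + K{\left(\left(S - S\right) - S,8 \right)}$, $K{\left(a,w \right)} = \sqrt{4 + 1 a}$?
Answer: $- \frac{282738}{91} + \sqrt{35} \approx -3101.1$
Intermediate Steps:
$K{\left(a,w \right)} = \sqrt{4 + a}$
$t{\left(S \right)} = S + \sqrt{4 - S}$ ($t{\left(S \right)} = S + \sqrt{4 + \left(\left(S - S\right) - S\right)} = S + \sqrt{4 + \left(0 - S\right)} = S + \sqrt{4 - S}$)
$E{\left(V \right)} = - \frac{1}{91}$ ($E{\left(V \right)} = \frac{1}{-91} = - \frac{1}{91}$)
$\left(-3076 + t{\left(-22 - 9 \right)}\right) + E{\left(28 \right)} = \left(-3076 + \left(\left(-22 - 9\right) + \sqrt{4 - \left(-22 - 9\right)}\right)\right) - \frac{1}{91} = \left(-3076 - \left(31 - \sqrt{4 - -31}\right)\right) - \frac{1}{91} = \left(-3076 - \left(31 - \sqrt{4 + 31}\right)\right) - \frac{1}{91} = \left(-3076 - \left(31 - \sqrt{35}\right)\right) - \frac{1}{91} = \left(-3107 + \sqrt{35}\right) - \frac{1}{91} = - \frac{282738}{91} + \sqrt{35}$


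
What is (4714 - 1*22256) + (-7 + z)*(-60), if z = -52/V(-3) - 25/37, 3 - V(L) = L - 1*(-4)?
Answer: -574294/37 ≈ -15521.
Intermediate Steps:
V(L) = -1 - L (V(L) = 3 - (L - 1*(-4)) = 3 - (L + 4) = 3 - (4 + L) = 3 + (-4 - L) = -1 - L)
z = -987/37 (z = -52/(-1 - 1*(-3)) - 25/37 = -52/(-1 + 3) - 25*1/37 = -52/2 - 25/37 = -52*½ - 25/37 = -26 - 25/37 = -987/37 ≈ -26.676)
(4714 - 1*22256) + (-7 + z)*(-60) = (4714 - 1*22256) + (-7 - 987/37)*(-60) = (4714 - 22256) - 1246/37*(-60) = -17542 + 74760/37 = -574294/37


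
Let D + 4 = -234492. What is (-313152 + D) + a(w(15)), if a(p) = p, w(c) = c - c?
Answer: -547648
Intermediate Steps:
D = -234496 (D = -4 - 234492 = -234496)
w(c) = 0
(-313152 + D) + a(w(15)) = (-313152 - 234496) + 0 = -547648 + 0 = -547648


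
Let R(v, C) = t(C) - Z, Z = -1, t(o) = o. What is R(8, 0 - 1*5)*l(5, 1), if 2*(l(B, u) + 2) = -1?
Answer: 10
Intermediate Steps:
l(B, u) = -5/2 (l(B, u) = -2 + (½)*(-1) = -2 - ½ = -5/2)
R(v, C) = 1 + C (R(v, C) = C - 1*(-1) = C + 1 = 1 + C)
R(8, 0 - 1*5)*l(5, 1) = (1 + (0 - 1*5))*(-5/2) = (1 + (0 - 5))*(-5/2) = (1 - 5)*(-5/2) = -4*(-5/2) = 10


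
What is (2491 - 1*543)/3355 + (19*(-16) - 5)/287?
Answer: -477619/962885 ≈ -0.49603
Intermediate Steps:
(2491 - 1*543)/3355 + (19*(-16) - 5)/287 = (2491 - 543)*(1/3355) + (-304 - 5)*(1/287) = 1948*(1/3355) - 309*1/287 = 1948/3355 - 309/287 = -477619/962885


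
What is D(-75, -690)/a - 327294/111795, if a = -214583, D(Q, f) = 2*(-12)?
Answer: -807230406/275739155 ≈ -2.9275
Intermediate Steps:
D(Q, f) = -24
D(-75, -690)/a - 327294/111795 = -24/(-214583) - 327294/111795 = -24*(-1/214583) - 327294*1/111795 = 24/214583 - 3762/1285 = -807230406/275739155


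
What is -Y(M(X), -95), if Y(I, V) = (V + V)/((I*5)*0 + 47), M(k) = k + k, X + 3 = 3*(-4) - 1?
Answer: 190/47 ≈ 4.0426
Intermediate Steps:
X = -16 (X = -3 + (3*(-4) - 1) = -3 + (-12 - 1) = -3 - 13 = -16)
M(k) = 2*k
Y(I, V) = 2*V/47 (Y(I, V) = (2*V)/((5*I)*0 + 47) = (2*V)/(0 + 47) = (2*V)/47 = (2*V)*(1/47) = 2*V/47)
-Y(M(X), -95) = -2*(-95)/47 = -1*(-190/47) = 190/47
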